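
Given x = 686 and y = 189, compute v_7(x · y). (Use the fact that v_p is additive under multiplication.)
v_7(129654) = 4

v_p(x) = 3 (factor: 686 = 7^3 · 2); v_p(y) = 1 (factor: 189 = 7^1 · 27). Additivity: v_p(xy) = v_p(x) + v_p(y) = 3 + 1 = 4. (Direct check: xy = 129654 = 7^4 · (54).)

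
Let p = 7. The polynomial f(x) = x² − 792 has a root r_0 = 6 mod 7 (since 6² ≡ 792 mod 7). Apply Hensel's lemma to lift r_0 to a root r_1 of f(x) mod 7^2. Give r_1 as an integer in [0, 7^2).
r_1 = 20 (mod 49)

Hensel's recurrence: r_{i+1} = r_i − f(r_i)·(f′(r_i))^{-1} mod 7^{i+2}, with f′(x) = 2x. Iterate:
  r_0 = 6 (mod 7)
  r_1 = 20 (mod 49)
Final: r_1 = 20, and one checks f(r_1) ≡ 0 mod 7^2.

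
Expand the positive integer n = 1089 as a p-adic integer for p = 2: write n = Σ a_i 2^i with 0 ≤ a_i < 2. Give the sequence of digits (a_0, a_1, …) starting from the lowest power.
(a_0, a_1, …) = (1, 0, 0, 0, 0, 0, 1, 0, 0, 0, 1)

Repeated division by 2 gives the digits low-to-high: 1089 = 1 + 1·2^6 + 1·2^10. Digit sequence: (1, 0, 0, 0, 0, 0, 1, 0, 0, 0, 1).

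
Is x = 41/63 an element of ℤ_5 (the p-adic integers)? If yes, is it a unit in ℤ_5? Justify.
x ∈ ℤ_5^× (unit); v_5(x) = 0

ℤ_5 = {x ∈ ℚ_5 : v_5(x) ≥ 0} and ℤ_5^× = {x ∈ ℤ_5 : v_5(x) = 0}. Here v_5(41/63) = v_5(num) − v_5(den) = 0; compare against these criteria.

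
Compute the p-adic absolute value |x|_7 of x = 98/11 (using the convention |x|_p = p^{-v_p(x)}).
|98/11|_7 = 1/49

Step 1 — compute v_7(x) by factoring powers of 7 out of the numerator and denominator: v_7(98/11) = 2. Step 2 — apply |x|_p = p^{-v_p(x)} = 7^{-2} = 1/49.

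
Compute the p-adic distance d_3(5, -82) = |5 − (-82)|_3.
d_3(5, -82) = 1/3

Step 1 — x − y = 5 − (-82) = 87. Step 2 — v_3(87) = 1 (factor: 87 = (3^1 · 29); the sign does not affect v_p). Step 3 — |x − y|_3 = 3^{-1} = 1/3.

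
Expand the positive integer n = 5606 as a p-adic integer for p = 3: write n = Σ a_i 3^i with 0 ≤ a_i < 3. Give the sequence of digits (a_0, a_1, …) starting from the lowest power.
(a_0, a_1, …) = (2, 2, 1, 0, 0, 2, 1, 2)

Repeated division by 3 gives the digits low-to-high: 5606 = 2 + 2·3^1 + 1·3^2 + 2·3^5 + 1·3^6 + 2·3^7. Digit sequence: (2, 2, 1, 0, 0, 2, 1, 2).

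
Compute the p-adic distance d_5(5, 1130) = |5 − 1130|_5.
d_5(5, 1130) = 1/125

Step 1 — x − y = 5 − 1130 = -1125. Step 2 — v_5(-1125) = 3 (factor: -1125 = −(5^3 · 9); the sign does not affect v_p). Step 3 — |x − y|_5 = 5^{-3} = 1/125.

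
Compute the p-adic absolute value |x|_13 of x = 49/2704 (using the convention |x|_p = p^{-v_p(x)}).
|49/2704|_13 = 169

Step 1 — compute v_13(x) by factoring powers of 13 out of the numerator and denominator: v_13(49/2704) = -2. Step 2 — apply |x|_p = p^{-v_p(x)} = 13^{2} = 169.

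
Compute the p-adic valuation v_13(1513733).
v_13(1513733) = 4

v_13(n) is the largest exponent k such that 13^k divides n. Factor out: 1513733 = 13^4 · 53. (Sign doesn't affect v_p.) So v_13(1513733) = 4.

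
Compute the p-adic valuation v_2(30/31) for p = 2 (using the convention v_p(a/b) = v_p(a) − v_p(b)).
v_2(30/31) = 1

Factor powers of 2 from the numerator and denominator of the reduced fraction: 30 = 2^1 · 15 and 31 = 2^0 · 31. Apply v_p(a/b) = v_p(a) − v_p(b): v_2(30/31) = 1 − 0 = 1.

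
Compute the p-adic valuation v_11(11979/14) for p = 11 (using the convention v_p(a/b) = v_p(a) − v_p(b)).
v_11(11979/14) = 3

Factor powers of 11 from the numerator and denominator of the reduced fraction: 11979 = 11^3 · 9 and 14 = 11^0 · 14. Apply v_p(a/b) = v_p(a) − v_p(b): v_11(11979/14) = 3 − 0 = 3.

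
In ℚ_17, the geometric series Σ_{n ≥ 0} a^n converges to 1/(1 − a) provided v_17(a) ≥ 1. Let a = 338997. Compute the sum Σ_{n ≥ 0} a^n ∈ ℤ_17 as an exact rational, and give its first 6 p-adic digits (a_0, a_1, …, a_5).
Σ a^n = 1/(1 − a) = -1/338996;  first 6 digits = (1, 0, 0, 1, 4, 0)

v_17(a) = 3 ≥ 1, so the series converges in ℤ_17 to 1/(1 − a) = 1/(1 − 338997) = -1/338996. Expand this rational in ℤ_17: compute digits iteratively via d_i = x_i mod 17, x_{i+1} = (x_i − d_i)/17. The first 6 digits are (1, 0, 0, 1, 4, 0).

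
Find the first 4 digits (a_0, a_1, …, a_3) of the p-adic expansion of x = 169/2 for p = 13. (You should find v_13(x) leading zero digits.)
(a_0, …, a_3) = (0, 0, 7, 6)

v_13(169/2) = 2, so a_0 = ... = a_1 = 0. Factor out: x = 13^2 · u with u = 1/2 a unit in ℤ_13. Expand u iteratively via a_{v+i} = u_i mod 13, u_{i+1} = (u_i − a_{v+i})/13:
  u_0 = 1/2;  a_2 = 7;  u_1 = (u_0 − 7)/13 = -1/2
  u_1 = -1/2;  a_3 = 6;  u_2 = (u_1 − 6)/13 = -1/2
Digits: (0, 0, 7, 6).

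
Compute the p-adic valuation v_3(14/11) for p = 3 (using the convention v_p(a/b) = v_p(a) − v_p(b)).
v_3(14/11) = 0

Factor powers of 3 from the numerator and denominator of the reduced fraction: 14 = 3^0 · 14 and 11 = 3^0 · 11. Apply v_p(a/b) = v_p(a) − v_p(b): v_3(14/11) = 0 − 0 = 0.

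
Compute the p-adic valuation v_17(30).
v_17(30) = 0

v_17(n) is the largest exponent k such that 17^k divides n. Factor out: 30 = 17^0 · 30. (Sign doesn't affect v_p.) So v_17(30) = 0.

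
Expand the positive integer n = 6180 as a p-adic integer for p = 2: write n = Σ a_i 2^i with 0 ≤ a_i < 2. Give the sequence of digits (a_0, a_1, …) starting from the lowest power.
(a_0, a_1, …) = (0, 0, 1, 0, 0, 1, 0, 0, 0, 0, 0, 1, 1)

Repeated division by 2 gives the digits low-to-high: 6180 = 1·2^2 + 1·2^5 + 1·2^11 + 1·2^12. Digit sequence: (0, 0, 1, 0, 0, 1, 0, 0, 0, 0, 0, 1, 1).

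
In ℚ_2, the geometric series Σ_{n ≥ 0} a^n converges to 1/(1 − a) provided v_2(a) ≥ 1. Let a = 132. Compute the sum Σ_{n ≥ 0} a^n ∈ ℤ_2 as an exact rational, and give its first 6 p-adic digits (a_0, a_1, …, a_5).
Σ a^n = 1/(1 − a) = -1/131;  first 6 digits = (1, 0, 1, 0, 1, 0)

v_2(a) = 2 ≥ 1, so the series converges in ℤ_2 to 1/(1 − a) = 1/(1 − 132) = -1/131. Expand this rational in ℤ_2: compute digits iteratively via d_i = x_i mod 2, x_{i+1} = (x_i − d_i)/2. The first 6 digits are (1, 0, 1, 0, 1, 0).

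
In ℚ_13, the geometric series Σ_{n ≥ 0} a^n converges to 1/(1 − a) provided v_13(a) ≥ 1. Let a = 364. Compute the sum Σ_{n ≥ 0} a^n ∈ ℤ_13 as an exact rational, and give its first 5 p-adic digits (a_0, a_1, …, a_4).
Σ a^n = 1/(1 − a) = -1/363;  first 5 digits = (1, 2, 6, 3, 6)

v_13(a) = 1 ≥ 1, so the series converges in ℤ_13 to 1/(1 − a) = 1/(1 − 364) = -1/363. Expand this rational in ℤ_13: compute digits iteratively via d_i = x_i mod 13, x_{i+1} = (x_i − d_i)/13. The first 5 digits are (1, 2, 6, 3, 6).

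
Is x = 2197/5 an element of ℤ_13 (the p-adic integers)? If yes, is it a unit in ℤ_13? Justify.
x ∈ ℤ_13 but not a unit; v_13(x) = 3 > 0

ℤ_13 = {x ∈ ℚ_13 : v_13(x) ≥ 0} and ℤ_13^× = {x ∈ ℤ_13 : v_13(x) = 0}. Here v_13(2197/5) = v_13(num) − v_13(den) = 3; compare against these criteria.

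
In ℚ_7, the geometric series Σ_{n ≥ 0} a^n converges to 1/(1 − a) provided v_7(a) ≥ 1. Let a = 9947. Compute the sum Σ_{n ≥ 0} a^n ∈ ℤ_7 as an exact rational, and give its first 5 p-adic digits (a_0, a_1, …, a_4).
Σ a^n = 1/(1 − a) = -1/9946;  first 5 digits = (1, 0, 0, 1, 4)

v_7(a) = 3 ≥ 1, so the series converges in ℤ_7 to 1/(1 − a) = 1/(1 − 9947) = -1/9946. Expand this rational in ℤ_7: compute digits iteratively via d_i = x_i mod 7, x_{i+1} = (x_i − d_i)/7. The first 5 digits are (1, 0, 0, 1, 4).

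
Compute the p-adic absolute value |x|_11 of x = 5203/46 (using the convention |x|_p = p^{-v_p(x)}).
|5203/46|_11 = 1/121

Step 1 — compute v_11(x) by factoring powers of 11 out of the numerator and denominator: v_11(5203/46) = 2. Step 2 — apply |x|_p = p^{-v_p(x)} = 11^{-2} = 1/121.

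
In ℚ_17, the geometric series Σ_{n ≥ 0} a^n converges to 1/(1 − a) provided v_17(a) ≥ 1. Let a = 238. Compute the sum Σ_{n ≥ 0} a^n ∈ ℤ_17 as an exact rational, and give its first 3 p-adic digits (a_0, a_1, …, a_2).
Σ a^n = 1/(1 − a) = -1/237;  first 3 digits = (1, 14, 9)

v_17(a) = 1 ≥ 1, so the series converges in ℤ_17 to 1/(1 − a) = 1/(1 − 238) = -1/237. Expand this rational in ℤ_17: compute digits iteratively via d_i = x_i mod 17, x_{i+1} = (x_i − d_i)/17. The first 3 digits are (1, 14, 9).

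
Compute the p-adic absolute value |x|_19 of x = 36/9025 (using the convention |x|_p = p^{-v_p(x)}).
|36/9025|_19 = 361

Step 1 — compute v_19(x) by factoring powers of 19 out of the numerator and denominator: v_19(36/9025) = -2. Step 2 — apply |x|_p = p^{-v_p(x)} = 19^{2} = 361.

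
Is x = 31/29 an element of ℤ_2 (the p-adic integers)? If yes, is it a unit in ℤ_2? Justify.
x ∈ ℤ_2^× (unit); v_2(x) = 0

ℤ_2 = {x ∈ ℚ_2 : v_2(x) ≥ 0} and ℤ_2^× = {x ∈ ℤ_2 : v_2(x) = 0}. Here v_2(31/29) = v_2(num) − v_2(den) = 0; compare against these criteria.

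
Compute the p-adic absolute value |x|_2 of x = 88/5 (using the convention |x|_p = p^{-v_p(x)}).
|88/5|_2 = 1/8

Step 1 — compute v_2(x) by factoring powers of 2 out of the numerator and denominator: v_2(88/5) = 3. Step 2 — apply |x|_p = p^{-v_p(x)} = 2^{-3} = 1/8.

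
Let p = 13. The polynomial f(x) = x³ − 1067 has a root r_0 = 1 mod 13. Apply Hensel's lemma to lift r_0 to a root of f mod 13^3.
r_2 = 300 (mod 2197)

Hensel: r_{i+1} = r_i − f(r_i)/f′(r_i) mod 13^{i+2}, where f′(x) = 3x². Iterate:
  r_0 = 1 (mod 13)
  r_1 = 131 (mod 169)
  r_2 = 300 (mod 2197)
Final: r = 300 with f(r) ≡ 0 mod 13^3.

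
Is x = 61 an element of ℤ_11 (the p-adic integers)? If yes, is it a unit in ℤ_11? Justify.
x ∈ ℤ_11^× (unit); v_11(x) = 0

ℤ_11 = {x ∈ ℚ_11 : v_11(x) ≥ 0} and ℤ_11^× = {x ∈ ℤ_11 : v_11(x) = 0}. Here v_11(61) = v_11(num) − v_11(den) = 0; compare against these criteria.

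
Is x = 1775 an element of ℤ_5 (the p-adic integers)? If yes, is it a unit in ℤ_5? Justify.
x ∈ ℤ_5 but not a unit; v_5(x) = 2 > 0

ℤ_5 = {x ∈ ℚ_5 : v_5(x) ≥ 0} and ℤ_5^× = {x ∈ ℤ_5 : v_5(x) = 0}. Here v_5(1775) = v_5(num) − v_5(den) = 2; compare against these criteria.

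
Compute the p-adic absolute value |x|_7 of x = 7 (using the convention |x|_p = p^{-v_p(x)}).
|7|_7 = 1/7

Step 1 — compute v_7(x) by factoring powers of 7 out of the numerator and denominator: v_7(7) = 1. Step 2 — apply |x|_p = p^{-v_p(x)} = 7^{-1} = 1/7.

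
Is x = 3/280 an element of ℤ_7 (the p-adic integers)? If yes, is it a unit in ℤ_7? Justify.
x ∉ ℤ_7 (v_7(x) = -1 < 0)

ℤ_7 = {x ∈ ℚ_7 : v_7(x) ≥ 0} and ℤ_7^× = {x ∈ ℤ_7 : v_7(x) = 0}. Here v_7(3/280) = v_7(num) − v_7(den) = -1; compare against these criteria.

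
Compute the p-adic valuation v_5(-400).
v_5(-400) = 2

v_5(n) is the largest exponent k such that 5^k divides n. Factor out: -400 = -5^2 · 16. (Sign doesn't affect v_p.) So v_5(-400) = 2.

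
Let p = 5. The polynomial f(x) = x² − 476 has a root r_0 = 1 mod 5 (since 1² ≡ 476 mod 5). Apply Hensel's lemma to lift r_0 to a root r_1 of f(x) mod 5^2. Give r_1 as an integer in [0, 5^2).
r_1 = 1 (mod 25)

Hensel's recurrence: r_{i+1} = r_i − f(r_i)·(f′(r_i))^{-1} mod 5^{i+2}, with f′(x) = 2x. Iterate:
  r_0 = 1 (mod 5)
  r_1 = 1 (mod 25)
Final: r_1 = 1, and one checks f(r_1) ≡ 0 mod 5^2.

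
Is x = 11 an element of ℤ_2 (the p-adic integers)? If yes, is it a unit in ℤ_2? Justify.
x ∈ ℤ_2^× (unit); v_2(x) = 0

ℤ_2 = {x ∈ ℚ_2 : v_2(x) ≥ 0} and ℤ_2^× = {x ∈ ℤ_2 : v_2(x) = 0}. Here v_2(11) = v_2(num) − v_2(den) = 0; compare against these criteria.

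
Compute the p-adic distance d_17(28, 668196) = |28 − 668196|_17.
d_17(28, 668196) = 1/83521

Step 1 — x − y = 28 − 668196 = -668168. Step 2 — v_17(-668168) = 4 (factor: -668168 = −(17^4 · 8); the sign does not affect v_p). Step 3 — |x − y|_17 = 17^{-4} = 1/83521.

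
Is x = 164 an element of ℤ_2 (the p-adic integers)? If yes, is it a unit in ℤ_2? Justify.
x ∈ ℤ_2 but not a unit; v_2(x) = 2 > 0

ℤ_2 = {x ∈ ℚ_2 : v_2(x) ≥ 0} and ℤ_2^× = {x ∈ ℤ_2 : v_2(x) = 0}. Here v_2(164) = v_2(num) − v_2(den) = 2; compare against these criteria.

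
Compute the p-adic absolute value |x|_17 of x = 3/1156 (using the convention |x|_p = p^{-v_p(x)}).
|3/1156|_17 = 289

Step 1 — compute v_17(x) by factoring powers of 17 out of the numerator and denominator: v_17(3/1156) = -2. Step 2 — apply |x|_p = p^{-v_p(x)} = 17^{2} = 289.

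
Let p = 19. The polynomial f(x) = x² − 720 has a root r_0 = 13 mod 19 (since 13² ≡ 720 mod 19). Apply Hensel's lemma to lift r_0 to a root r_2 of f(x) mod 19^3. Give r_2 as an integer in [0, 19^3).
r_2 = 5352 (mod 6859)

Hensel's recurrence: r_{i+1} = r_i − f(r_i)·(f′(r_i))^{-1} mod 19^{i+2}, with f′(x) = 2x. Iterate:
  r_0 = 13 (mod 19)
  r_1 = 298 (mod 361)
  r_2 = 5352 (mod 6859)
Final: r_2 = 5352, and one checks f(r_2) ≡ 0 mod 19^3.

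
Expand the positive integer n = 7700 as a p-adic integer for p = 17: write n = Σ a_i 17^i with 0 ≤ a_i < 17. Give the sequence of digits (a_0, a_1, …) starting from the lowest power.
(a_0, a_1, …) = (16, 10, 9, 1)

Repeated division by 17 gives the digits low-to-high: 7700 = 16 + 10·17^1 + 9·17^2 + 1·17^3. Digit sequence: (16, 10, 9, 1).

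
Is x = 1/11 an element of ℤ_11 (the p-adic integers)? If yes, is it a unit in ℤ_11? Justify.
x ∉ ℤ_11 (v_11(x) = -1 < 0)

ℤ_11 = {x ∈ ℚ_11 : v_11(x) ≥ 0} and ℤ_11^× = {x ∈ ℤ_11 : v_11(x) = 0}. Here v_11(1/11) = v_11(num) − v_11(den) = -1; compare against these criteria.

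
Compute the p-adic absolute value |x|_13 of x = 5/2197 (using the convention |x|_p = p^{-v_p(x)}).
|5/2197|_13 = 2197

Step 1 — compute v_13(x) by factoring powers of 13 out of the numerator and denominator: v_13(5/2197) = -3. Step 2 — apply |x|_p = p^{-v_p(x)} = 13^{3} = 2197.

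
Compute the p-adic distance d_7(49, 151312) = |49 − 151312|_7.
d_7(49, 151312) = 1/16807

Step 1 — x − y = 49 − 151312 = -151263. Step 2 — v_7(-151263) = 5 (factor: -151263 = −(7^5 · 9); the sign does not affect v_p). Step 3 — |x − y|_7 = 7^{-5} = 1/16807.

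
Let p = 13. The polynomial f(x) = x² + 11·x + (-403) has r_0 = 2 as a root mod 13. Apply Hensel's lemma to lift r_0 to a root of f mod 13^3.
r_2 = 1796 (mod 2197)

Hensel: r_{i+1} = r_i − f(r_i)·(f′(r_i))^{-1} mod 13^{i+2}, f′(x) = 2x + 11. Iterate:
  r_0 = 2 (mod 13)
  r_1 = 106 (mod 169)
  r_2 = 1796 (mod 2197)
Final: r = 1796 satisfies f(r) ≡ 0 mod 13^3.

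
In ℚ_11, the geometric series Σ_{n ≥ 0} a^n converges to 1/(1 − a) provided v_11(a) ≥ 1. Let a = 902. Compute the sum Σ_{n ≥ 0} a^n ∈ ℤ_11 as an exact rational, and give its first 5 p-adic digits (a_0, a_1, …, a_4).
Σ a^n = 1/(1 − a) = -1/901;  first 5 digits = (1, 5, 10, 10, 6)

v_11(a) = 1 ≥ 1, so the series converges in ℤ_11 to 1/(1 − a) = 1/(1 − 902) = -1/901. Expand this rational in ℤ_11: compute digits iteratively via d_i = x_i mod 11, x_{i+1} = (x_i − d_i)/11. The first 5 digits are (1, 5, 10, 10, 6).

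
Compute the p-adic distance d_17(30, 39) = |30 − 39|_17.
d_17(30, 39) = 1

Step 1 — x − y = 30 − 39 = -9. Step 2 — v_17(-9) = 0 (factor: -9 = −(17^0 · 9); the sign does not affect v_p). Step 3 — |x − y|_17 = 17^{0} = 1.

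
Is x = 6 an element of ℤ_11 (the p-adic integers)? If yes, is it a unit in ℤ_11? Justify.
x ∈ ℤ_11^× (unit); v_11(x) = 0

ℤ_11 = {x ∈ ℚ_11 : v_11(x) ≥ 0} and ℤ_11^× = {x ∈ ℤ_11 : v_11(x) = 0}. Here v_11(6) = v_11(num) − v_11(den) = 0; compare against these criteria.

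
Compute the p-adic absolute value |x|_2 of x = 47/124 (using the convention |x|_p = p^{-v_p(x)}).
|47/124|_2 = 4

Step 1 — compute v_2(x) by factoring powers of 2 out of the numerator and denominator: v_2(47/124) = -2. Step 2 — apply |x|_p = p^{-v_p(x)} = 2^{2} = 4.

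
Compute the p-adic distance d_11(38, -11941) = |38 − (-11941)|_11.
d_11(38, -11941) = 1/1331

Step 1 — x − y = 38 − (-11941) = 11979. Step 2 — v_11(11979) = 3 (factor: 11979 = (11^3 · 9); the sign does not affect v_p). Step 3 — |x − y|_11 = 11^{-3} = 1/1331.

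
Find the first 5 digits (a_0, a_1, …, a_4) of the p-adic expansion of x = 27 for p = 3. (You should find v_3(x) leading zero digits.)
(a_0, …, a_4) = (0, 0, 0, 1, 0)

v_3(27) = 3, so a_0 = ... = a_2 = 0. Factor out: x = 3^3 · u with u = 1 a unit in ℤ_3. Expand u iteratively via a_{v+i} = u_i mod 3, u_{i+1} = (u_i − a_{v+i})/3:
  u_0 = 1;  a_3 = 1;  u_1 = (u_0 − 1)/3 = 0
  u_1 = 0;  a_4 = 0;  u_2 = (u_1 − 0)/3 = 0
Digits: (0, 0, 0, 1, 0).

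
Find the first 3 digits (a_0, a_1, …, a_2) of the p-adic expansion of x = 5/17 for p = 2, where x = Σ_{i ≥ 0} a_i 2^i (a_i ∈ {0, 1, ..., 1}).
(a_0, …, a_2) = (1, 0, 1)

v_2(5/17) = 0 (numerator and denominator both coprime to 2), so x ∈ ℤ_2^×. Compute digits iteratively via a_i = x_i mod 2, x_{i+1} = (x_i − a_i)/2, with x_0 = x:
  x_0 = 5/17;  a_0 = 1;  x_1 = (x_0 − 1)/2 = -6/17
  x_1 = -6/17;  a_1 = 0;  x_2 = (x_1 − 0)/2 = -3/17
  x_2 = -3/17;  a_2 = 1;  x_3 = (x_2 − 1)/2 = -10/17
Digits: (1, 0, 1).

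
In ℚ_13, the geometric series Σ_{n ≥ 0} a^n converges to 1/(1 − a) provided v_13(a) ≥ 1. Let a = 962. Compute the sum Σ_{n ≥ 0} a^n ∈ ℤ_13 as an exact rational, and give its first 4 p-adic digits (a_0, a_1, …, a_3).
Σ a^n = 1/(1 − a) = -1/961;  first 4 digits = (1, 9, 8, 6)

v_13(a) = 1 ≥ 1, so the series converges in ℤ_13 to 1/(1 − a) = 1/(1 − 962) = -1/961. Expand this rational in ℤ_13: compute digits iteratively via d_i = x_i mod 13, x_{i+1} = (x_i − d_i)/13. The first 4 digits are (1, 9, 8, 6).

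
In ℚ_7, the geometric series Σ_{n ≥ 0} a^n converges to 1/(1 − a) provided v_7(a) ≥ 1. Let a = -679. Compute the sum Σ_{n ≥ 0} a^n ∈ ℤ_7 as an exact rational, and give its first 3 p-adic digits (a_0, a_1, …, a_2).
Σ a^n = 1/(1 − a) = 1/680;  first 3 digits = (1, 1, 1)

v_7(a) = 1 ≥ 1, so the series converges in ℤ_7 to 1/(1 − a) = 1/(1 − (-679)) = 1/680. Expand this rational in ℤ_7: compute digits iteratively via d_i = x_i mod 7, x_{i+1} = (x_i − d_i)/7. The first 3 digits are (1, 1, 1).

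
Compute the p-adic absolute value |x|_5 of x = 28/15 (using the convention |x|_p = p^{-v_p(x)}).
|28/15|_5 = 5

Step 1 — compute v_5(x) by factoring powers of 5 out of the numerator and denominator: v_5(28/15) = -1. Step 2 — apply |x|_p = p^{-v_p(x)} = 5^{1} = 5.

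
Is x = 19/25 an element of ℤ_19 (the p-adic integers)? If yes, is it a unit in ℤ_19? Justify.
x ∈ ℤ_19 but not a unit; v_19(x) = 1 > 0

ℤ_19 = {x ∈ ℚ_19 : v_19(x) ≥ 0} and ℤ_19^× = {x ∈ ℤ_19 : v_19(x) = 0}. Here v_19(19/25) = v_19(num) − v_19(den) = 1; compare against these criteria.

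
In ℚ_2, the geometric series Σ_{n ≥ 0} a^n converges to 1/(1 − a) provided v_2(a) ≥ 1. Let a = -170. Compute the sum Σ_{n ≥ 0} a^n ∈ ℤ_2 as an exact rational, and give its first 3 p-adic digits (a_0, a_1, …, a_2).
Σ a^n = 1/(1 − a) = 1/171;  first 3 digits = (1, 1, 0)

v_2(a) = 1 ≥ 1, so the series converges in ℤ_2 to 1/(1 − a) = 1/(1 − (-170)) = 1/171. Expand this rational in ℤ_2: compute digits iteratively via d_i = x_i mod 2, x_{i+1} = (x_i − d_i)/2. The first 3 digits are (1, 1, 0).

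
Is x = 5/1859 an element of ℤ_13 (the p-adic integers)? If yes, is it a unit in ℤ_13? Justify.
x ∉ ℤ_13 (v_13(x) = -2 < 0)

ℤ_13 = {x ∈ ℚ_13 : v_13(x) ≥ 0} and ℤ_13^× = {x ∈ ℤ_13 : v_13(x) = 0}. Here v_13(5/1859) = v_13(num) − v_13(den) = -2; compare against these criteria.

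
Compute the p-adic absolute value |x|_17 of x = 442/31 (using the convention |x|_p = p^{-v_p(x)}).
|442/31|_17 = 1/17

Step 1 — compute v_17(x) by factoring powers of 17 out of the numerator and denominator: v_17(442/31) = 1. Step 2 — apply |x|_p = p^{-v_p(x)} = 17^{-1} = 1/17.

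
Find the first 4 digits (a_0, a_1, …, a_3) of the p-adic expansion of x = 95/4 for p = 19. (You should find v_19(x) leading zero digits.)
(a_0, …, a_3) = (0, 6, 14, 4)

v_19(95/4) = 1, so a_0 = ... = a_0 = 0. Factor out: x = 19^1 · u with u = 5/4 a unit in ℤ_19. Expand u iteratively via a_{v+i} = u_i mod 19, u_{i+1} = (u_i − a_{v+i})/19:
  u_0 = 5/4;  a_1 = 6;  u_1 = (u_0 − 6)/19 = -1/4
  u_1 = -1/4;  a_2 = 14;  u_2 = (u_1 − 14)/19 = -3/4
  u_2 = -3/4;  a_3 = 4;  u_3 = (u_2 − 4)/19 = -1/4
Digits: (0, 6, 14, 4).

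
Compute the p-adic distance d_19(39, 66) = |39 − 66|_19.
d_19(39, 66) = 1

Step 1 — x − y = 39 − 66 = -27. Step 2 — v_19(-27) = 0 (factor: -27 = −(19^0 · 27); the sign does not affect v_p). Step 3 — |x − y|_19 = 19^{0} = 1.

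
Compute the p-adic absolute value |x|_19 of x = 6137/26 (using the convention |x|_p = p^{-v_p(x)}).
|6137/26|_19 = 1/361

Step 1 — compute v_19(x) by factoring powers of 19 out of the numerator and denominator: v_19(6137/26) = 2. Step 2 — apply |x|_p = p^{-v_p(x)} = 19^{-2} = 1/361.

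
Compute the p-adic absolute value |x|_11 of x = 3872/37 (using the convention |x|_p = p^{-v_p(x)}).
|3872/37|_11 = 1/121

Step 1 — compute v_11(x) by factoring powers of 11 out of the numerator and denominator: v_11(3872/37) = 2. Step 2 — apply |x|_p = p^{-v_p(x)} = 11^{-2} = 1/121.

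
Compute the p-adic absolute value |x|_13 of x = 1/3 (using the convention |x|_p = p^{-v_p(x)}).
|1/3|_13 = 1

Step 1 — compute v_13(x) by factoring powers of 13 out of the numerator and denominator: v_13(1/3) = 0. Step 2 — apply |x|_p = p^{-v_p(x)} = 13^{0} = 1.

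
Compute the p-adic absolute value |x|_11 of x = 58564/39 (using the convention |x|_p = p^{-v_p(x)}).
|58564/39|_11 = 1/14641

Step 1 — compute v_11(x) by factoring powers of 11 out of the numerator and denominator: v_11(58564/39) = 4. Step 2 — apply |x|_p = p^{-v_p(x)} = 11^{-4} = 1/14641.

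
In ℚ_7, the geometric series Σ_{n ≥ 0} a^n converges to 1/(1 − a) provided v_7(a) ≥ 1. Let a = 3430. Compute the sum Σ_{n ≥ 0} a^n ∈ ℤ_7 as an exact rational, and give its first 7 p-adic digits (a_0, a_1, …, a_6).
Σ a^n = 1/(1 − a) = -1/3429;  first 7 digits = (1, 0, 0, 3, 1, 0, 2)

v_7(a) = 3 ≥ 1, so the series converges in ℤ_7 to 1/(1 − a) = 1/(1 − 3430) = -1/3429. Expand this rational in ℤ_7: compute digits iteratively via d_i = x_i mod 7, x_{i+1} = (x_i − d_i)/7. The first 7 digits are (1, 0, 0, 3, 1, 0, 2).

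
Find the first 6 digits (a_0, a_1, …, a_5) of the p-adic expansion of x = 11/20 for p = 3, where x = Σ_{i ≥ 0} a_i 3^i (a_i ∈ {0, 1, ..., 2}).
(a_0, …, a_5) = (1, 0, 1, 1, 0, 0)

v_3(11/20) = 0 (numerator and denominator both coprime to 3), so x ∈ ℤ_3^×. Compute digits iteratively via a_i = x_i mod 3, x_{i+1} = (x_i − a_i)/3, with x_0 = x:
  x_0 = 11/20;  a_0 = 1;  x_1 = (x_0 − 1)/3 = -3/20
  x_1 = -3/20;  a_1 = 0;  x_2 = (x_1 − 0)/3 = -1/20
  x_2 = -1/20;  a_2 = 1;  x_3 = (x_2 − 1)/3 = -7/20
  x_3 = -7/20;  a_3 = 1;  x_4 = (x_3 − 1)/3 = -9/20
  x_4 = -9/20;  a_4 = 0;  x_5 = (x_4 − 0)/3 = -3/20
  x_5 = -3/20;  a_5 = 0;  x_6 = (x_5 − 0)/3 = -1/20
Digits: (1, 0, 1, 1, 0, 0).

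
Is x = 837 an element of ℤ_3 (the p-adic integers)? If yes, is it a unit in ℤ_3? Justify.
x ∈ ℤ_3 but not a unit; v_3(x) = 3 > 0

ℤ_3 = {x ∈ ℚ_3 : v_3(x) ≥ 0} and ℤ_3^× = {x ∈ ℤ_3 : v_3(x) = 0}. Here v_3(837) = v_3(num) − v_3(den) = 3; compare against these criteria.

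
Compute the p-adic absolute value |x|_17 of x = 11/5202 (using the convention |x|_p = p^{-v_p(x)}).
|11/5202|_17 = 289

Step 1 — compute v_17(x) by factoring powers of 17 out of the numerator and denominator: v_17(11/5202) = -2. Step 2 — apply |x|_p = p^{-v_p(x)} = 17^{2} = 289.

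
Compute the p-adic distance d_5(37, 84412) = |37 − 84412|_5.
d_5(37, 84412) = 1/3125

Step 1 — x − y = 37 − 84412 = -84375. Step 2 — v_5(-84375) = 5 (factor: -84375 = −(5^5 · 27); the sign does not affect v_p). Step 3 — |x − y|_5 = 5^{-5} = 1/3125.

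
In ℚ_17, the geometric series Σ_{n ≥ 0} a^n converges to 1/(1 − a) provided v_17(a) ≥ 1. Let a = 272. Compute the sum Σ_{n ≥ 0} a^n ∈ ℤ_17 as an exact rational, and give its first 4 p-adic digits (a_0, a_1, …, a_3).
Σ a^n = 1/(1 − a) = -1/271;  first 4 digits = (1, 16, 1, 14)

v_17(a) = 1 ≥ 1, so the series converges in ℤ_17 to 1/(1 − a) = 1/(1 − 272) = -1/271. Expand this rational in ℤ_17: compute digits iteratively via d_i = x_i mod 17, x_{i+1} = (x_i − d_i)/17. The first 4 digits are (1, 16, 1, 14).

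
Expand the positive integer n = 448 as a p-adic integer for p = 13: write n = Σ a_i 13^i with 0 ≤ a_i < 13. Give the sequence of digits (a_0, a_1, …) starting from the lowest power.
(a_0, a_1, …) = (6, 8, 2)

Repeated division by 13 gives the digits low-to-high: 448 = 6 + 8·13^1 + 2·13^2. Digit sequence: (6, 8, 2).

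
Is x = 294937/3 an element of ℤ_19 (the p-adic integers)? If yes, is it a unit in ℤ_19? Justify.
x ∈ ℤ_19 but not a unit; v_19(x) = 3 > 0

ℤ_19 = {x ∈ ℚ_19 : v_19(x) ≥ 0} and ℤ_19^× = {x ∈ ℤ_19 : v_19(x) = 0}. Here v_19(294937/3) = v_19(num) − v_19(den) = 3; compare against these criteria.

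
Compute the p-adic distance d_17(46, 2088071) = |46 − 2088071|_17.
d_17(46, 2088071) = 1/83521

Step 1 — x − y = 46 − 2088071 = -2088025. Step 2 — v_17(-2088025) = 4 (factor: -2088025 = −(17^4 · 25); the sign does not affect v_p). Step 3 — |x − y|_17 = 17^{-4} = 1/83521.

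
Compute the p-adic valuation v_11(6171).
v_11(6171) = 2

v_11(n) is the largest exponent k such that 11^k divides n. Factor out: 6171 = 11^2 · 51. (Sign doesn't affect v_p.) So v_11(6171) = 2.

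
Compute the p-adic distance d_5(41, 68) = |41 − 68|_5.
d_5(41, 68) = 1

Step 1 — x − y = 41 − 68 = -27. Step 2 — v_5(-27) = 0 (factor: -27 = −(5^0 · 27); the sign does not affect v_p). Step 3 — |x − y|_5 = 5^{0} = 1.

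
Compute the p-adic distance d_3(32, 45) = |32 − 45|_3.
d_3(32, 45) = 1

Step 1 — x − y = 32 − 45 = -13. Step 2 — v_3(-13) = 0 (factor: -13 = −(3^0 · 13); the sign does not affect v_p). Step 3 — |x − y|_3 = 3^{0} = 1.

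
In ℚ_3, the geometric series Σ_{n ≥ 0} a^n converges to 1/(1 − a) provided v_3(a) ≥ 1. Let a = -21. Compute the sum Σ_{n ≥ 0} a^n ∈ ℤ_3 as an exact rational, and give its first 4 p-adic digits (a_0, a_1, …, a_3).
Σ a^n = 1/(1 − a) = 1/22;  first 4 digits = (1, 2, 1, 2)

v_3(a) = 1 ≥ 1, so the series converges in ℤ_3 to 1/(1 − a) = 1/(1 − (-21)) = 1/22. Expand this rational in ℤ_3: compute digits iteratively via d_i = x_i mod 3, x_{i+1} = (x_i − d_i)/3. The first 4 digits are (1, 2, 1, 2).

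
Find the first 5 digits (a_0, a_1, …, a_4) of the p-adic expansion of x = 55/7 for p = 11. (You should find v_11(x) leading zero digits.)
(a_0, …, a_4) = (0, 7, 1, 3, 6)

v_11(55/7) = 1, so a_0 = ... = a_0 = 0. Factor out: x = 11^1 · u with u = 5/7 a unit in ℤ_11. Expand u iteratively via a_{v+i} = u_i mod 11, u_{i+1} = (u_i − a_{v+i})/11:
  u_0 = 5/7;  a_1 = 7;  u_1 = (u_0 − 7)/11 = -4/7
  u_1 = -4/7;  a_2 = 1;  u_2 = (u_1 − 1)/11 = -1/7
  u_2 = -1/7;  a_3 = 3;  u_3 = (u_2 − 3)/11 = -2/7
  u_3 = -2/7;  a_4 = 6;  u_4 = (u_3 − 6)/11 = -4/7
Digits: (0, 7, 1, 3, 6).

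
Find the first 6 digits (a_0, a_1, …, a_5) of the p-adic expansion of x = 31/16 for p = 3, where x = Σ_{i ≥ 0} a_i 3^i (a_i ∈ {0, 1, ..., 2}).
(a_0, …, a_5) = (1, 2, 0, 0, 2, 1)

v_3(31/16) = 0 (numerator and denominator both coprime to 3), so x ∈ ℤ_3^×. Compute digits iteratively via a_i = x_i mod 3, x_{i+1} = (x_i − a_i)/3, with x_0 = x:
  x_0 = 31/16;  a_0 = 1;  x_1 = (x_0 − 1)/3 = 5/16
  x_1 = 5/16;  a_1 = 2;  x_2 = (x_1 − 2)/3 = -9/16
  x_2 = -9/16;  a_2 = 0;  x_3 = (x_2 − 0)/3 = -3/16
  x_3 = -3/16;  a_3 = 0;  x_4 = (x_3 − 0)/3 = -1/16
  x_4 = -1/16;  a_4 = 2;  x_5 = (x_4 − 2)/3 = -11/16
  x_5 = -11/16;  a_5 = 1;  x_6 = (x_5 − 1)/3 = -9/16
Digits: (1, 2, 0, 0, 2, 1).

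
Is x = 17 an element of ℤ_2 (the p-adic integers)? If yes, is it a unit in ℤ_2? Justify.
x ∈ ℤ_2^× (unit); v_2(x) = 0

ℤ_2 = {x ∈ ℚ_2 : v_2(x) ≥ 0} and ℤ_2^× = {x ∈ ℤ_2 : v_2(x) = 0}. Here v_2(17) = v_2(num) − v_2(den) = 0; compare against these criteria.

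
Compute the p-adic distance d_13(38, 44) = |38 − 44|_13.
d_13(38, 44) = 1

Step 1 — x − y = 38 − 44 = -6. Step 2 — v_13(-6) = 0 (factor: -6 = −(13^0 · 6); the sign does not affect v_p). Step 3 — |x − y|_13 = 13^{0} = 1.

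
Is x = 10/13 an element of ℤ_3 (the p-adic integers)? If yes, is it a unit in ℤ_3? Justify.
x ∈ ℤ_3^× (unit); v_3(x) = 0

ℤ_3 = {x ∈ ℚ_3 : v_3(x) ≥ 0} and ℤ_3^× = {x ∈ ℤ_3 : v_3(x) = 0}. Here v_3(10/13) = v_3(num) − v_3(den) = 0; compare against these criteria.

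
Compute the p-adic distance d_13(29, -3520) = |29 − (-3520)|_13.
d_13(29, -3520) = 1/169

Step 1 — x − y = 29 − (-3520) = 3549. Step 2 — v_13(3549) = 2 (factor: 3549 = (13^2 · 21); the sign does not affect v_p). Step 3 — |x − y|_13 = 13^{-2} = 1/169.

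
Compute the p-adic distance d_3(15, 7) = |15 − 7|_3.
d_3(15, 7) = 1

Step 1 — x − y = 15 − 7 = 8. Step 2 — v_3(8) = 0 (factor: 8 = (3^0 · 8); the sign does not affect v_p). Step 3 — |x − y|_3 = 3^{0} = 1.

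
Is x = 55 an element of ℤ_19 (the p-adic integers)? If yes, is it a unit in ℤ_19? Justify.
x ∈ ℤ_19^× (unit); v_19(x) = 0

ℤ_19 = {x ∈ ℚ_19 : v_19(x) ≥ 0} and ℤ_19^× = {x ∈ ℤ_19 : v_19(x) = 0}. Here v_19(55) = v_19(num) − v_19(den) = 0; compare against these criteria.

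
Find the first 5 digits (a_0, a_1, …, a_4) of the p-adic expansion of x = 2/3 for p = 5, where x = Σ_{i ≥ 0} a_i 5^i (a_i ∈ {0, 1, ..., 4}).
(a_0, …, a_4) = (4, 1, 3, 1, 3)

v_5(2/3) = 0 (numerator and denominator both coprime to 5), so x ∈ ℤ_5^×. Compute digits iteratively via a_i = x_i mod 5, x_{i+1} = (x_i − a_i)/5, with x_0 = x:
  x_0 = 2/3;  a_0 = 4;  x_1 = (x_0 − 4)/5 = -2/3
  x_1 = -2/3;  a_1 = 1;  x_2 = (x_1 − 1)/5 = -1/3
  x_2 = -1/3;  a_2 = 3;  x_3 = (x_2 − 3)/5 = -2/3
  x_3 = -2/3;  a_3 = 1;  x_4 = (x_3 − 1)/5 = -1/3
  x_4 = -1/3;  a_4 = 3;  x_5 = (x_4 − 3)/5 = -2/3
Digits: (4, 1, 3, 1, 3).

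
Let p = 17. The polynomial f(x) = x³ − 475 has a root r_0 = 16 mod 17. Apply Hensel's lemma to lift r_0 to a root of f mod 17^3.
r_2 = 4589 (mod 4913)

Hensel: r_{i+1} = r_i − f(r_i)/f′(r_i) mod 17^{i+2}, where f′(x) = 3x². Iterate:
  r_0 = 16 (mod 17)
  r_1 = 254 (mod 289)
  r_2 = 4589 (mod 4913)
Final: r = 4589 with f(r) ≡ 0 mod 17^3.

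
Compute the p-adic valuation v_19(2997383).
v_19(2997383) = 4

v_19(n) is the largest exponent k such that 19^k divides n. Factor out: 2997383 = 19^4 · 23. (Sign doesn't affect v_p.) So v_19(2997383) = 4.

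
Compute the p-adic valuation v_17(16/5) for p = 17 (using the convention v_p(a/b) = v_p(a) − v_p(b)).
v_17(16/5) = 0

Factor powers of 17 from the numerator and denominator of the reduced fraction: 16 = 17^0 · 16 and 5 = 17^0 · 5. Apply v_p(a/b) = v_p(a) − v_p(b): v_17(16/5) = 0 − 0 = 0.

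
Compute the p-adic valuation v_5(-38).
v_5(-38) = 0

v_5(n) is the largest exponent k such that 5^k divides n. Factor out: -38 = -5^0 · 38. (Sign doesn't affect v_p.) So v_5(-38) = 0.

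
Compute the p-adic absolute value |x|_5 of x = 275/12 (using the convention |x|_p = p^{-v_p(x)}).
|275/12|_5 = 1/25

Step 1 — compute v_5(x) by factoring powers of 5 out of the numerator and denominator: v_5(275/12) = 2. Step 2 — apply |x|_p = p^{-v_p(x)} = 5^{-2} = 1/25.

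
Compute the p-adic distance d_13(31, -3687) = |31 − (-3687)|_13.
d_13(31, -3687) = 1/169

Step 1 — x − y = 31 − (-3687) = 3718. Step 2 — v_13(3718) = 2 (factor: 3718 = (13^2 · 22); the sign does not affect v_p). Step 3 — |x − y|_13 = 13^{-2} = 1/169.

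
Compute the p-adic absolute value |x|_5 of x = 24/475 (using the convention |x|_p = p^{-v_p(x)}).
|24/475|_5 = 25

Step 1 — compute v_5(x) by factoring powers of 5 out of the numerator and denominator: v_5(24/475) = -2. Step 2 — apply |x|_p = p^{-v_p(x)} = 5^{2} = 25.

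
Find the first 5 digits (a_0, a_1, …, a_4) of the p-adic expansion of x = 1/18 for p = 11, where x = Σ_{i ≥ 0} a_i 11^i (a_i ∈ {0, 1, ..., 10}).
(a_0, …, a_4) = (8, 6, 0, 3, 4)

v_11(1/18) = 0 (numerator and denominator both coprime to 11), so x ∈ ℤ_11^×. Compute digits iteratively via a_i = x_i mod 11, x_{i+1} = (x_i − a_i)/11, with x_0 = x:
  x_0 = 1/18;  a_0 = 8;  x_1 = (x_0 − 8)/11 = -13/18
  x_1 = -13/18;  a_1 = 6;  x_2 = (x_1 − 6)/11 = -11/18
  x_2 = -11/18;  a_2 = 0;  x_3 = (x_2 − 0)/11 = -1/18
  x_3 = -1/18;  a_3 = 3;  x_4 = (x_3 − 3)/11 = -5/18
  x_4 = -5/18;  a_4 = 4;  x_5 = (x_4 − 4)/11 = -7/18
Digits: (8, 6, 0, 3, 4).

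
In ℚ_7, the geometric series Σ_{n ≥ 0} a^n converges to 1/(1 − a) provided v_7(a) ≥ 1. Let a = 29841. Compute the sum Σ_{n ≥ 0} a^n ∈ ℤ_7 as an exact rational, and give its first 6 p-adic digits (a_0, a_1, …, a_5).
Σ a^n = 1/(1 − a) = -1/29840;  first 6 digits = (1, 0, 0, 3, 5, 1)

v_7(a) = 3 ≥ 1, so the series converges in ℤ_7 to 1/(1 − a) = 1/(1 − 29841) = -1/29840. Expand this rational in ℤ_7: compute digits iteratively via d_i = x_i mod 7, x_{i+1} = (x_i − d_i)/7. The first 6 digits are (1, 0, 0, 3, 5, 1).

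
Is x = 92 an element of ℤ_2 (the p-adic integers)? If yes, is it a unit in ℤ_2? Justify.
x ∈ ℤ_2 but not a unit; v_2(x) = 2 > 0

ℤ_2 = {x ∈ ℚ_2 : v_2(x) ≥ 0} and ℤ_2^× = {x ∈ ℤ_2 : v_2(x) = 0}. Here v_2(92) = v_2(num) − v_2(den) = 2; compare against these criteria.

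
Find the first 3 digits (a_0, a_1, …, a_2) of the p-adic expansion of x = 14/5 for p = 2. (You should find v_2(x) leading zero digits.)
(a_0, …, a_2) = (0, 1, 1)

v_2(14/5) = 1, so a_0 = ... = a_0 = 0. Factor out: x = 2^1 · u with u = 7/5 a unit in ℤ_2. Expand u iteratively via a_{v+i} = u_i mod 2, u_{i+1} = (u_i − a_{v+i})/2:
  u_0 = 7/5;  a_1 = 1;  u_1 = (u_0 − 1)/2 = 1/5
  u_1 = 1/5;  a_2 = 1;  u_2 = (u_1 − 1)/2 = -2/5
Digits: (0, 1, 1).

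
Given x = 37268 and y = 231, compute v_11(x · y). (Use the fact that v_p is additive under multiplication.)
v_11(8608908) = 4

v_p(x) = 3 (factor: 37268 = 11^3 · 28); v_p(y) = 1 (factor: 231 = 11^1 · 21). Additivity: v_p(xy) = v_p(x) + v_p(y) = 3 + 1 = 4. (Direct check: xy = 8608908 = 11^4 · (588).)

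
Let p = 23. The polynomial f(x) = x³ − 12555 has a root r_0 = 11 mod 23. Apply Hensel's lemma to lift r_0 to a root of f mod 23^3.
r_2 = 6865 (mod 12167)

Hensel: r_{i+1} = r_i − f(r_i)/f′(r_i) mod 23^{i+2}, where f′(x) = 3x². Iterate:
  r_0 = 11 (mod 23)
  r_1 = 517 (mod 529)
  r_2 = 6865 (mod 12167)
Final: r = 6865 with f(r) ≡ 0 mod 23^3.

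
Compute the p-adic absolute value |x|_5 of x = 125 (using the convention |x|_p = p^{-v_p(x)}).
|125|_5 = 1/125

Step 1 — compute v_5(x) by factoring powers of 5 out of the numerator and denominator: v_5(125) = 3. Step 2 — apply |x|_p = p^{-v_p(x)} = 5^{-3} = 1/125.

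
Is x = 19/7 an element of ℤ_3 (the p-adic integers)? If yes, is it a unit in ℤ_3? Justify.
x ∈ ℤ_3^× (unit); v_3(x) = 0

ℤ_3 = {x ∈ ℚ_3 : v_3(x) ≥ 0} and ℤ_3^× = {x ∈ ℤ_3 : v_3(x) = 0}. Here v_3(19/7) = v_3(num) − v_3(den) = 0; compare against these criteria.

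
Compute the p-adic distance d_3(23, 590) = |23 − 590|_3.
d_3(23, 590) = 1/81

Step 1 — x − y = 23 − 590 = -567. Step 2 — v_3(-567) = 4 (factor: -567 = −(3^4 · 7); the sign does not affect v_p). Step 3 — |x − y|_3 = 3^{-4} = 1/81.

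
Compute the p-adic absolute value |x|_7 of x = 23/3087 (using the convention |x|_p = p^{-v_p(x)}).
|23/3087|_7 = 343

Step 1 — compute v_7(x) by factoring powers of 7 out of the numerator and denominator: v_7(23/3087) = -3. Step 2 — apply |x|_p = p^{-v_p(x)} = 7^{3} = 343.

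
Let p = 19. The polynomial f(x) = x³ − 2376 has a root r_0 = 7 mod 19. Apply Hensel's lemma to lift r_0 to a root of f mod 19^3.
r_2 = 4149 (mod 6859)

Hensel: r_{i+1} = r_i − f(r_i)/f′(r_i) mod 19^{i+2}, where f′(x) = 3x². Iterate:
  r_0 = 7 (mod 19)
  r_1 = 178 (mod 361)
  r_2 = 4149 (mod 6859)
Final: r = 4149 with f(r) ≡ 0 mod 19^3.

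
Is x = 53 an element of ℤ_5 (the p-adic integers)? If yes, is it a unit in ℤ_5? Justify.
x ∈ ℤ_5^× (unit); v_5(x) = 0

ℤ_5 = {x ∈ ℚ_5 : v_5(x) ≥ 0} and ℤ_5^× = {x ∈ ℤ_5 : v_5(x) = 0}. Here v_5(53) = v_5(num) − v_5(den) = 0; compare against these criteria.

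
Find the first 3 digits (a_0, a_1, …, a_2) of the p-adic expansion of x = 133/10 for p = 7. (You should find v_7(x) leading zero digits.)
(a_0, …, a_2) = (0, 4, 6)

v_7(133/10) = 1, so a_0 = ... = a_0 = 0. Factor out: x = 7^1 · u with u = 19/10 a unit in ℤ_7. Expand u iteratively via a_{v+i} = u_i mod 7, u_{i+1} = (u_i − a_{v+i})/7:
  u_0 = 19/10;  a_1 = 4;  u_1 = (u_0 − 4)/7 = -3/10
  u_1 = -3/10;  a_2 = 6;  u_2 = (u_1 − 6)/7 = -9/10
Digits: (0, 4, 6).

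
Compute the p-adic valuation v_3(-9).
v_3(-9) = 2

v_3(n) is the largest exponent k such that 3^k divides n. Factor out: -9 = -3^2 · 1. (Sign doesn't affect v_p.) So v_3(-9) = 2.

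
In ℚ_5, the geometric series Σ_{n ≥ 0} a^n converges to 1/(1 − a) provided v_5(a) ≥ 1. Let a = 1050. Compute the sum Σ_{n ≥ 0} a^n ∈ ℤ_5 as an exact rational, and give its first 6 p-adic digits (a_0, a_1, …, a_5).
Σ a^n = 1/(1 − a) = -1/1049;  first 6 digits = (1, 0, 2, 3, 0, 3)

v_5(a) = 2 ≥ 1, so the series converges in ℤ_5 to 1/(1 − a) = 1/(1 − 1050) = -1/1049. Expand this rational in ℤ_5: compute digits iteratively via d_i = x_i mod 5, x_{i+1} = (x_i − d_i)/5. The first 6 digits are (1, 0, 2, 3, 0, 3).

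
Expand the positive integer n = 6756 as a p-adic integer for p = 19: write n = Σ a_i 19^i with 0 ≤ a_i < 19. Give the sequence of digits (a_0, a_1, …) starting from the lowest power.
(a_0, a_1, …) = (11, 13, 18)

Repeated division by 19 gives the digits low-to-high: 6756 = 11 + 13·19^1 + 18·19^2. Digit sequence: (11, 13, 18).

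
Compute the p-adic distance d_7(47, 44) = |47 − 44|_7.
d_7(47, 44) = 1

Step 1 — x − y = 47 − 44 = 3. Step 2 — v_7(3) = 0 (factor: 3 = (7^0 · 3); the sign does not affect v_p). Step 3 — |x − y|_7 = 7^{0} = 1.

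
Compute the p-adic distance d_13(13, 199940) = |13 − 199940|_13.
d_13(13, 199940) = 1/28561

Step 1 — x − y = 13 − 199940 = -199927. Step 2 — v_13(-199927) = 4 (factor: -199927 = −(13^4 · 7); the sign does not affect v_p). Step 3 — |x − y|_13 = 13^{-4} = 1/28561.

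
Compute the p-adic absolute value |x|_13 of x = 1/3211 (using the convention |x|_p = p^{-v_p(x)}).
|1/3211|_13 = 169

Step 1 — compute v_13(x) by factoring powers of 13 out of the numerator and denominator: v_13(1/3211) = -2. Step 2 — apply |x|_p = p^{-v_p(x)} = 13^{2} = 169.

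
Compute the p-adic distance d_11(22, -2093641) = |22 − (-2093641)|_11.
d_11(22, -2093641) = 1/161051

Step 1 — x − y = 22 − (-2093641) = 2093663. Step 2 — v_11(2093663) = 5 (factor: 2093663 = (11^5 · 13); the sign does not affect v_p). Step 3 — |x − y|_11 = 11^{-5} = 1/161051.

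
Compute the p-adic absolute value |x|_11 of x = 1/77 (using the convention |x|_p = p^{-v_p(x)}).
|1/77|_11 = 11

Step 1 — compute v_11(x) by factoring powers of 11 out of the numerator and denominator: v_11(1/77) = -1. Step 2 — apply |x|_p = p^{-v_p(x)} = 11^{1} = 11.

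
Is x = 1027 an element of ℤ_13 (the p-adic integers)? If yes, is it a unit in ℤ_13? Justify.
x ∈ ℤ_13 but not a unit; v_13(x) = 1 > 0

ℤ_13 = {x ∈ ℚ_13 : v_13(x) ≥ 0} and ℤ_13^× = {x ∈ ℤ_13 : v_13(x) = 0}. Here v_13(1027) = v_13(num) − v_13(den) = 1; compare against these criteria.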